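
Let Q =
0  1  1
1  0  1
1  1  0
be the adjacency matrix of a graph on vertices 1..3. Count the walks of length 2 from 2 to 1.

The number of length-2 walks from vertex 2 to vertex 1 is entry (2,1) of Q², where Q is the adjacency matrix.
Q² = [[2, 1, 1], [1, 2, 1], [1, 1, 2]]

1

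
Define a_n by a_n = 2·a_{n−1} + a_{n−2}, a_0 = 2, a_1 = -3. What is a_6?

With companion matrix Q = [[2, 1], [1, 0]], [a_n, a_{n−1}]ᵀ = Q·[a_{n−1}, a_{n−2}]ᵀ, so [a_6, a_5]ᵀ = Q^5·[a_1, a_0]ᵀ.
Q^5 = [[70, 29], [29, 12]], giving [a_6, a_5]ᵀ = [[-152], [-63]].

-152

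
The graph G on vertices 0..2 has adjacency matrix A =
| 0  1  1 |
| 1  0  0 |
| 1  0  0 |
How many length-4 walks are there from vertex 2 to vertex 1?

The number of length-4 walks from vertex 2 to vertex 1 is entry (2,1) of A⁴, where A is the adjacency matrix.
A² = [[2, 0, 0], [0, 1, 1], [0, 1, 1]]
A³ = [[0, 2, 2], [2, 0, 0], [2, 0, 0]]
A⁴ = [[4, 0, 0], [0, 2, 2], [0, 2, 2]]

2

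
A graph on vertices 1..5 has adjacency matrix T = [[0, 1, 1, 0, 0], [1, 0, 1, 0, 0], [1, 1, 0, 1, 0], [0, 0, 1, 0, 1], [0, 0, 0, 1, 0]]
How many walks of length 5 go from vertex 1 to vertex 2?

The number of length-5 walks from vertex 1 to vertex 2 is entry (1,2) of T⁵, where T is the adjacency matrix.
T² = [[2, 1, 1, 1, 0], [1, 2, 1, 1, 0], [1, 1, 3, 0, 1], [1, 1, 0, 2, 0], [0, 0, 1, 0, 1]]
T³ = [[2, 3, 4, 1, 1], [3, 2, 4, 1, 1], [4, 4, 2, 4, 0], [1, 1, 4, 0, 2], [1, 1, 0, 2, 0]]
T⁴ = [[7, 6, 6, 5, 1], [6, 7, 6, 5, 1], [6, 6, 12, 2, 4], [5, 5, 2, 6, 0], [1, 1, 4, 0, 2]]
T⁵ = [[12, 13, 18, 7, 5], [13, 12, 18, 7, 5], [18, 18, 14, 16, 2], [7, 7, 16, 2, 6], [5, 5, 2, 6, 0]]

13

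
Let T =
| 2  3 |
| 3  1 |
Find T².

[[13, 9], [9, 10]]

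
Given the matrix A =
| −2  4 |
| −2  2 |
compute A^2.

[[−4, 0], [0, −4]]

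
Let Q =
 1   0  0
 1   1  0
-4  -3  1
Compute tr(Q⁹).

Q = I + N where N = [[0, 0, 0], [1, 0, 0], [-4, -3, 0]] is strictly lower-triangular, so N³ = 0.
(I + N)⁹ = I + 9·N + 36·N² = [[1, 0, 0], [9, 1, 0], [-144, -27, 1]].

3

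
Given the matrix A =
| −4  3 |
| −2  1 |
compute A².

[[10, −9], [6, −5]]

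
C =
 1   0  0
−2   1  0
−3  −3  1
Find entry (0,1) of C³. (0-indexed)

C = I + N where N = [[0, 0, 0], [−2, 0, 0], [−3, −3, 0]] is strictly lower-triangular, so N³ = 0.
(I + N)³ = I + 3·N + 3·N² = [[1, 0, 0], [−6, 1, 0], [9, −9, 1]].

0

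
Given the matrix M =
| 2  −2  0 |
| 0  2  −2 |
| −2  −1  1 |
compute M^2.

[[4, −8, 4], [4, 6, −6], [−6, 1, 3]]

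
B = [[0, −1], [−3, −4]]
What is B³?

B² = [[3, 4], [12, 19]]
B³ = [[−12, −19], [−57, −88]]

[[−12, −19], [−57, −88]]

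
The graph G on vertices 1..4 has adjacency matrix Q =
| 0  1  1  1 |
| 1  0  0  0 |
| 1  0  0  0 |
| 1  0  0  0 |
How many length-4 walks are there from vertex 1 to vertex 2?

The number of length-4 walks from vertex 1 to vertex 2 is entry (1,2) of Q⁴, where Q is the adjacency matrix.
Q² = [[3, 0, 0, 0], [0, 1, 1, 1], [0, 1, 1, 1], [0, 1, 1, 1]]
Q³ = [[0, 3, 3, 3], [3, 0, 0, 0], [3, 0, 0, 0], [3, 0, 0, 0]]
Q⁴ = [[9, 0, 0, 0], [0, 3, 3, 3], [0, 3, 3, 3], [0, 3, 3, 3]]

0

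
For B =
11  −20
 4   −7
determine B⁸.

tr B = 4 and det B = 3, so the characteristic polynomial is λ² − (4)λ + (3) with roots 3 and 1.
Eigenvectors give P = [[5, 2], [2, 1]] with P⁻¹ = [[1, −2], [−2, 5]], and B = P·diag(3, 1)·P⁻¹.
Then B⁸ = P·diag(6561, 1)·P⁻¹ = [[32805, 2], [13122, 1]] · [[1, −2], [−2, 5]] = [[32801, −65600], [13120, −26239]].

[[32801, −65600], [13120, −26239]]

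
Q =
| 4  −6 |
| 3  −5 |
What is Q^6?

[[−62, 126], [−63, 127]]

tr Q = −1 and det Q = −2, so the characteristic polynomial is λ² − (−1)λ + (−2) with roots −2 and 1.
Eigenvectors give P = [[1, −2], [1, −1]] with P⁻¹ = [[−1, 2], [−1, 1]], and Q = P·diag(−2, 1)·P⁻¹.
Then Q^6 = P·diag(64, 1)·P⁻¹ = [[64, −2], [64, −1]] · [[−1, 2], [−1, 1]] = [[−62, 126], [−63, 127]].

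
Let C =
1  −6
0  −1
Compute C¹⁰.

C² = I (check: tr C = 0 and det C = −1), so C¹⁰ = I since 10 is even.

[[1, 0], [0, 1]]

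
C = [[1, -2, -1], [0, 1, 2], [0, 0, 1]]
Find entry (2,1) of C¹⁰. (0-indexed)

C = I + N where N = [[0, -2, -1], [0, 0, 2], [0, 0, 0]] is strictly upper-triangular, so N³ = 0.
(I + N)¹⁰ = I + 10·N + 45·N² = [[1, -20, -190], [0, 1, 20], [0, 0, 1]].

0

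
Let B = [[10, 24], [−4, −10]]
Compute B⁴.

tr B = 0 and det B = −4, so the characteristic polynomial is λ² − (0)λ + (−4) with roots −2 and 2.
Eigenvectors give P = [[2, −3], [−1, 1]] with P⁻¹ = [[−1, −3], [−1, −2]], and B = P·diag(−2, 2)·P⁻¹.
Then B⁴ = P·diag(16, 16)·P⁻¹ = [[32, −48], [−16, 16]] · [[−1, −3], [−1, −2]] = [[16, 0], [0, 16]].

[[16, 0], [0, 16]]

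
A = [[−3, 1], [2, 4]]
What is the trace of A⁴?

A² = [[11, 1], [2, 18]]
A³ = [[−31, 15], [30, 74]]
A⁴ = [[123, 29], [58, 326]]

449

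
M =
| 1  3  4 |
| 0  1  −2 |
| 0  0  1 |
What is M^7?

M = I + N where N = [[0, 3, 4], [0, 0, −2], [0, 0, 0]] is strictly upper-triangular, so N^3 = 0.
(I + N)^7 = I + 7·N + 21·N^2 = [[1, 21, −98], [0, 1, −14], [0, 0, 1]].

[[1, 21, −98], [0, 1, −14], [0, 0, 1]]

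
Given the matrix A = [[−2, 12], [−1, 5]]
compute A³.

[[−20, 84], [−7, 29]]

tr A = 3 and det A = 2, so the characteristic polynomial is λ² − (3)λ + (2) with roots 2 and 1.
Eigenvectors give P = [[3, −4], [1, −1]] with P⁻¹ = [[−1, 4], [−1, 3]], and A = P·diag(2, 1)·P⁻¹.
Then A³ = P·diag(8, 1)·P⁻¹ = [[24, −4], [8, −1]] · [[−1, 4], [−1, 3]] = [[−20, 84], [−7, 29]].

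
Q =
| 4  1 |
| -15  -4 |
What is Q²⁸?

[[1, 0], [0, 1]]

Q² = I (check: tr Q = 0 and det Q = -1), so Q²⁸ = I since 28 is even.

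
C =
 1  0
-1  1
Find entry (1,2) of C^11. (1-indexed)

C = I + N where N = [[0, 0], [-1, 0]] is strictly lower-triangular, so N^2 = 0.
(I + N)^11 = I + 11·N = [[1, 0], [-11, 1]].

0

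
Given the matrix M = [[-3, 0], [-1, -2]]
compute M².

[[9, 0], [5, 4]]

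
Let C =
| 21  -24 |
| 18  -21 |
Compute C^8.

[[6561, 0], [0, 6561]]

tr C = 0 and det C = -9, so the characteristic polynomial is λ² − (0)λ + (-9) with roots -3 and 3.
Eigenvectors give P = [[-1, -4], [-1, -3]] with P⁻¹ = [[3, -4], [-1, 1]], and C = P·diag(-3, 3)·P⁻¹.
Then C^8 = P·diag(6561, 6561)·P⁻¹ = [[-6561, -26244], [-6561, -19683]] · [[3, -4], [-1, 1]] = [[6561, 0], [0, 6561]].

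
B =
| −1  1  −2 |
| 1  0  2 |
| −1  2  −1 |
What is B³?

[[−15, 16, −24], [12, −11, 20], [−14, 18, −21]]

B² = [[4, −5, 6], [−3, 5, −4], [4, −3, 7]]
B³ = [[−15, 16, −24], [12, −11, 20], [−14, 18, −21]]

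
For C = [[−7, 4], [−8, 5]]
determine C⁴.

tr C = −2 and det C = −3, so the characteristic polynomial is λ² − (−2)λ + (−3) with roots −3 and 1.
Eigenvectors give P = [[1, −1], [1, −2]] with P⁻¹ = [[2, −1], [1, −1]], and C = P·diag(−3, 1)·P⁻¹.
Then C⁴ = P·diag(81, 1)·P⁻¹ = [[81, −1], [81, −2]] · [[2, −1], [1, −1]] = [[161, −80], [160, −79]].

[[161, −80], [160, −79]]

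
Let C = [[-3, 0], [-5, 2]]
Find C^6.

[[729, 0], [665, 64]]

tr C = -1 and det C = -6, so the characteristic polynomial is λ² − (-1)λ + (-6) with roots 2 and -3.
Eigenvectors give P = [[0, 1], [-1, 1]] with P⁻¹ = [[1, -1], [1, 0]], and C = P·diag(2, -3)·P⁻¹.
Then C^6 = P·diag(64, 729)·P⁻¹ = [[0, 729], [-64, 729]] · [[1, -1], [1, 0]] = [[729, 0], [665, 64]].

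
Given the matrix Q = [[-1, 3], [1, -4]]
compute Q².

[[4, -15], [-5, 19]]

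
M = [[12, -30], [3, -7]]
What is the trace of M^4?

97

tr M = 5 and det M = 6, so the characteristic polynomial is λ² − (5)λ + (6) with roots 3 and 2.
Eigenvectors give P = [[10, -3], [3, -1]] with P⁻¹ = [[1, -3], [3, -10]], and M = P·diag(3, 2)·P⁻¹.
Then M^4 = P·diag(81, 16)·P⁻¹ = [[810, -48], [243, -16]] · [[1, -3], [3, -10]] = [[666, -1950], [195, -569]].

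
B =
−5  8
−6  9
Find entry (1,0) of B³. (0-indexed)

−78

tr B = 4 and det B = 3, so the characteristic polynomial is λ² − (4)λ + (3) with roots 1 and 3.
Eigenvectors give P = [[4, 1], [3, 1]] with P⁻¹ = [[1, −1], [−3, 4]], and B = P·diag(1, 3)·P⁻¹.
Then B³ = P·diag(1, 27)·P⁻¹ = [[4, 27], [3, 27]] · [[1, −1], [−3, 4]] = [[−77, 104], [−78, 105]].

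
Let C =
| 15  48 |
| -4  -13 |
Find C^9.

tr C = 2 and det C = -3, so the characteristic polynomial is λ² − (2)λ + (-3) with roots 3 and -1.
Eigenvectors give P = [[4, -3], [-1, 1]] with P⁻¹ = [[1, 3], [1, 4]], and C = P·diag(3, -1)·P⁻¹.
Then C^9 = P·diag(19683, -1)·P⁻¹ = [[78732, 3], [-19683, -1]] · [[1, 3], [1, 4]] = [[78735, 236208], [-19684, -59053]].

[[78735, 236208], [-19684, -59053]]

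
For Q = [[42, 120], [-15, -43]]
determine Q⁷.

[[18648, 55560], [-6945, -20707]]

tr Q = -1 and det Q = -6, so the characteristic polynomial is λ² − (-1)λ + (-6) with roots -3 and 2.
Eigenvectors give P = [[-8, -3], [3, 1]] with P⁻¹ = [[1, 3], [-3, -8]], and Q = P·diag(-3, 2)·P⁻¹.
Then Q⁷ = P·diag(-2187, 128)·P⁻¹ = [[17496, -384], [-6561, 128]] · [[1, 3], [-3, -8]] = [[18648, 55560], [-6945, -20707]].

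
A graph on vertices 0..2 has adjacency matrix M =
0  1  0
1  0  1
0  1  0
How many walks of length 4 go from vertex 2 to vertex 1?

0

The number of length-4 walks from vertex 2 to vertex 1 is entry (2,1) of M^4, where M is the adjacency matrix.
M^2 = [[1, 0, 1], [0, 2, 0], [1, 0, 1]]
M^3 = [[0, 2, 0], [2, 0, 2], [0, 2, 0]]
M^4 = [[2, 0, 2], [0, 4, 0], [2, 0, 2]]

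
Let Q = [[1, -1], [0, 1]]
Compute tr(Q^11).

2

Q = I + N where N = [[0, -1], [0, 0]] is strictly upper-triangular, so N^2 = 0.
(I + N)^11 = I + 11·N = [[1, -11], [0, 1]].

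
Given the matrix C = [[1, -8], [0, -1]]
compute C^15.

[[1, -8], [0, -1]]

C² = I (check: tr C = 0 and det C = -1), so C^15 = C since 15 is odd.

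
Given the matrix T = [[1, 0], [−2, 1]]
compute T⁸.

T = I + N where N = [[0, 0], [−2, 0]] is strictly lower-triangular, so N² = 0.
(I + N)⁸ = I + 8·N = [[1, 0], [−16, 1]].

[[1, 0], [−16, 1]]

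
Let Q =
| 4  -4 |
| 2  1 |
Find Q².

[[8, -20], [10, -7]]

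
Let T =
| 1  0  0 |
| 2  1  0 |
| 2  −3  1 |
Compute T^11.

T = I + N where N = [[0, 0, 0], [2, 0, 0], [2, −3, 0]] is strictly lower-triangular, so N^3 = 0.
(I + N)^11 = I + 11·N + 55·N^2 = [[1, 0, 0], [22, 1, 0], [−308, −33, 1]].

[[1, 0, 0], [22, 1, 0], [−308, −33, 1]]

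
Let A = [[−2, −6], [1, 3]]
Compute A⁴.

A² = A (a projection; rank 1, trace 1), so A⁴ = A.

[[−2, −6], [1, 3]]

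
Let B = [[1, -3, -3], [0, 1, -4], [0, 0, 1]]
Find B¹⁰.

[[1, -30, 510], [0, 1, -40], [0, 0, 1]]

B = I + N where N = [[0, -3, -3], [0, 0, -4], [0, 0, 0]] is strictly upper-triangular, so N³ = 0.
(I + N)¹⁰ = I + 10·N + 45·N² = [[1, -30, 510], [0, 1, -40], [0, 0, 1]].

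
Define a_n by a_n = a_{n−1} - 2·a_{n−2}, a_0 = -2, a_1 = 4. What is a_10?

-112

With companion matrix B = [[1, -2], [1, 0]], [a_n, a_{n−1}]ᵀ = B·[a_{n−1}, a_{n−2}]ᵀ, so [a_10, a_9]ᵀ = B⁹·[a_1, a_0]ᵀ.
B⁹ = [[-11, 34], [-17, 6]], giving [a_10, a_9]ᵀ = [[-112], [-80]].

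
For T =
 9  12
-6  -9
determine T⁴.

[[81, 0], [0, 81]]

tr T = 0 and det T = -9, so the characteristic polynomial is λ² − (0)λ + (-9) with roots 3 and -3.
Eigenvectors give P = [[2, -1], [-1, 1]] with P⁻¹ = [[1, 1], [1, 2]], and T = P·diag(3, -3)·P⁻¹.
Then T⁴ = P·diag(81, 81)·P⁻¹ = [[162, -81], [-81, 81]] · [[1, 1], [1, 2]] = [[81, 0], [0, 81]].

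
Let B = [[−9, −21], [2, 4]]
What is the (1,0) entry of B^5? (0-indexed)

tr B = −5 and det B = 6, so the characteristic polynomial is λ² − (−5)λ + (6) with roots −2 and −3.
Eigenvectors give P = [[−3, −7], [1, 2]] with P⁻¹ = [[2, 7], [−1, −3]], and B = P·diag(−2, −3)·P⁻¹.
Then B^5 = P·diag(−32, −243)·P⁻¹ = [[96, 1701], [−32, −486]] · [[2, 7], [−1, −3]] = [[−1509, −4431], [422, 1234]].

422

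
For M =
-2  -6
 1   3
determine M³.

M² = M (a projection; rank 1, trace 1), so M³ = M.

[[-2, -6], [1, 3]]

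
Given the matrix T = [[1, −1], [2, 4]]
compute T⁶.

[[−601, −665], [1330, 1394]]

tr T = 5 and det T = 6, so the characteristic polynomial is λ² − (5)λ + (6) with roots 2 and 3.
Eigenvectors give P = [[−1, −1], [1, 2]] with P⁻¹ = [[−2, −1], [1, 1]], and T = P·diag(2, 3)·P⁻¹.
Then T⁶ = P·diag(64, 729)·P⁻¹ = [[−64, −729], [64, 1458]] · [[−2, −1], [1, 1]] = [[−601, −665], [1330, 1394]].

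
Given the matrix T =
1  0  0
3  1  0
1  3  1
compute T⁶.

T = I + N where N = [[0, 0, 0], [3, 0, 0], [1, 3, 0]] is strictly lower-triangular, so N³ = 0.
(I + N)⁶ = I + 6·N + 15·N² = [[1, 0, 0], [18, 1, 0], [141, 18, 1]].

[[1, 0, 0], [18, 1, 0], [141, 18, 1]]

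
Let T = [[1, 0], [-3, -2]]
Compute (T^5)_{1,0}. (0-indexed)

tr T = -1 and det T = -2, so the characteristic polynomial is λ² − (-1)λ + (-2) with roots 1 and -2.
Eigenvectors give P = [[-1, 0], [1, 1]] with P⁻¹ = [[-1, 0], [1, 1]], and T = P·diag(1, -2)·P⁻¹.
Then T^5 = P·diag(1, -32)·P⁻¹ = [[-1, 0], [1, -32]] · [[-1, 0], [1, 1]] = [[1, 0], [-33, -32]].

-33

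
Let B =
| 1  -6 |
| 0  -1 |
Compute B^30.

B² = I (check: tr B = 0 and det B = -1), so B^30 = I since 30 is even.

[[1, 0], [0, 1]]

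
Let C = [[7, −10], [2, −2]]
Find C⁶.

[[3389, −6650], [1330, −2596]]

tr C = 5 and det C = 6, so the characteristic polynomial is λ² − (5)λ + (6) with roots 2 and 3.
Eigenvectors give P = [[2, −5], [1, −2]] with P⁻¹ = [[−2, 5], [−1, 2]], and C = P·diag(2, 3)·P⁻¹.
Then C⁶ = P·diag(64, 729)·P⁻¹ = [[128, −3645], [64, −1458]] · [[−2, 5], [−1, 2]] = [[3389, −6650], [1330, −2596]].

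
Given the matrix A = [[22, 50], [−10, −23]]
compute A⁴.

[[−244, −650], [130, 341]]

tr A = −1 and det A = −6, so the characteristic polynomial is λ² − (−1)λ + (−6) with roots 2 and −3.
Eigenvectors give P = [[5, −2], [−2, 1]] with P⁻¹ = [[1, 2], [2, 5]], and A = P·diag(2, −3)·P⁻¹.
Then A⁴ = P·diag(16, 81)·P⁻¹ = [[80, −162], [−32, 81]] · [[1, 2], [2, 5]] = [[−244, −650], [130, 341]].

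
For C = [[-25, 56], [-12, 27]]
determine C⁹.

[[-118105, 275576], [-59052, 137787]]

tr C = 2 and det C = -3, so the characteristic polynomial is λ² − (2)λ + (-3) with roots 3 and -1.
Eigenvectors give P = [[2, 7], [1, 3]] with P⁻¹ = [[-3, 7], [1, -2]], and C = P·diag(3, -1)·P⁻¹.
Then C⁹ = P·diag(19683, -1)·P⁻¹ = [[39366, -7], [19683, -3]] · [[-3, 7], [1, -2]] = [[-118105, 275576], [-59052, 137787]].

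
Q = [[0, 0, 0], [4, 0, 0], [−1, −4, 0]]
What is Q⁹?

[[0, 0, 0], [0, 0, 0], [0, 0, 0]]

Q is strictly triangular, hence nilpotent: Q³ = 0, so Q⁹ = 0.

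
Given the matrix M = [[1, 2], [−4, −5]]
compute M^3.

[[25, 26], [−52, −53]]

tr M = −4 and det M = 3, so the characteristic polynomial is λ² − (−4)λ + (3) with roots −3 and −1.
Eigenvectors give P = [[−1, −1], [2, 1]] with P⁻¹ = [[1, 1], [−2, −1]], and M = P·diag(−3, −1)·P⁻¹.
Then M^3 = P·diag(−27, −1)·P⁻¹ = [[27, 1], [−54, −1]] · [[1, 1], [−2, −1]] = [[25, 26], [−52, −53]].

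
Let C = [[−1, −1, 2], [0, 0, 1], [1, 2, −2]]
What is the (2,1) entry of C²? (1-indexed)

1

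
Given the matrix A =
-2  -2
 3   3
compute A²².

A² = A (a projection; rank 1, trace 1), so A²² = A.

[[-2, -2], [3, 3]]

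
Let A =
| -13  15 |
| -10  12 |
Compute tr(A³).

tr A = -1 and det A = -6, so the characteristic polynomial is λ² − (-1)λ + (-6) with roots -3 and 2.
Eigenvectors give P = [[3, 1], [2, 1]] with P⁻¹ = [[1, -1], [-2, 3]], and A = P·diag(-3, 2)·P⁻¹.
Then A³ = P·diag(-27, 8)·P⁻¹ = [[-81, 8], [-54, 8]] · [[1, -1], [-2, 3]] = [[-97, 105], [-70, 78]].

-19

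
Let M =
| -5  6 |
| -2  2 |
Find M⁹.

[[-2045, 3066], [-1022, 1532]]

tr M = -3 and det M = 2, so the characteristic polynomial is λ² − (-3)λ + (2) with roots -2 and -1.
Eigenvectors give P = [[2, -3], [1, -2]] with P⁻¹ = [[2, -3], [1, -2]], and M = P·diag(-2, -1)·P⁻¹.
Then M⁹ = P·diag(-512, -1)·P⁻¹ = [[-1024, 3], [-512, 2]] · [[2, -3], [1, -2]] = [[-2045, 3066], [-1022, 1532]].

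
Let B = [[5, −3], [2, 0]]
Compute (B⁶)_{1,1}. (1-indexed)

tr B = 5 and det B = 6, so the characteristic polynomial is λ² − (5)λ + (6) with roots 2 and 3.
Eigenvectors give P = [[1, 3], [1, 2]] with P⁻¹ = [[−2, 3], [1, −1]], and B = P·diag(2, 3)·P⁻¹.
Then B⁶ = P·diag(64, 729)·P⁻¹ = [[64, 2187], [64, 1458]] · [[−2, 3], [1, −1]] = [[2059, −1995], [1330, −1266]].

2059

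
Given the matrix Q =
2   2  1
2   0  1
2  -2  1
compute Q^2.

[[10, 2, 5], [6, 2, 3], [2, 2, 1]]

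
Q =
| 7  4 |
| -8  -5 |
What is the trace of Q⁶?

tr Q = 2 and det Q = -3, so the characteristic polynomial is λ² − (2)λ + (-3) with roots -1 and 3.
Eigenvectors give P = [[-1, -1], [2, 1]] with P⁻¹ = [[1, 1], [-2, -1]], and Q = P·diag(-1, 3)·P⁻¹.
Then Q⁶ = P·diag(1, 729)·P⁻¹ = [[-1, -729], [2, 729]] · [[1, 1], [-2, -1]] = [[1457, 728], [-1456, -727]].

730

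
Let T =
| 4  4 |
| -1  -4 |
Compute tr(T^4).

288

T^2 = [[12, 0], [0, 12]]
T^3 = [[48, 48], [-12, -48]]
T^4 = [[144, 0], [0, 144]]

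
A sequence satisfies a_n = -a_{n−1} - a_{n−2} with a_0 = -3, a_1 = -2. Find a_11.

5

With companion matrix T = [[-1, -1], [1, 0]], [a_n, a_{n−1}]ᵀ = T·[a_{n−1}, a_{n−2}]ᵀ, so [a_11, a_10]ᵀ = T¹⁰·[a_1, a_0]ᵀ.
T¹⁰ = [[-1, -1], [1, 0]], giving [a_11, a_10]ᵀ = [[5], [-2]].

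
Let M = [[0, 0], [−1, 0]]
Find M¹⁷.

[[0, 0], [0, 0]]

M is strictly triangular, hence nilpotent: M² = 0, so M¹⁷ = 0.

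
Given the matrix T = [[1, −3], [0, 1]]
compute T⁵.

[[1, −15], [0, 1]]

T = I + N where N = [[0, −3], [0, 0]] is strictly upper-triangular, so N² = 0.
(I + N)⁵ = I + 5·N = [[1, −15], [0, 1]].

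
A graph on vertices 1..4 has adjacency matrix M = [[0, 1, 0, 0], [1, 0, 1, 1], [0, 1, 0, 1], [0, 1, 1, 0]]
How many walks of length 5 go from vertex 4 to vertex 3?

13

The number of length-5 walks from vertex 4 to vertex 3 is entry (4,3) of M^5, where M is the adjacency matrix.
M^2 = [[1, 0, 1, 1], [0, 3, 1, 1], [1, 1, 2, 1], [1, 1, 1, 2]]
M^3 = [[0, 3, 1, 1], [3, 2, 4, 4], [1, 4, 2, 3], [1, 4, 3, 2]]
M^4 = [[3, 2, 4, 4], [2, 11, 6, 6], [4, 6, 7, 6], [4, 6, 6, 7]]
M^5 = [[2, 11, 6, 6], [11, 14, 17, 17], [6, 17, 12, 13], [6, 17, 13, 12]]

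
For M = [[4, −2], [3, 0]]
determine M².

[[10, −8], [12, −6]]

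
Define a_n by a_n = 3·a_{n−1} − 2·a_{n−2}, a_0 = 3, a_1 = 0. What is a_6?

With companion matrix B = [[3, −2], [1, 0]], [a_n, a_{n−1}]ᵀ = B·[a_{n−1}, a_{n−2}]ᵀ, so [a_6, a_5]ᵀ = B^5·[a_1, a_0]ᵀ.
B^5 = [[63, −62], [31, −30]], giving [a_6, a_5]ᵀ = [[−186], [−90]].

−186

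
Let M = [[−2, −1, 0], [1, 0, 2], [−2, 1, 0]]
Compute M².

[[3, 2, −2], [−6, 1, 0], [5, 2, 2]]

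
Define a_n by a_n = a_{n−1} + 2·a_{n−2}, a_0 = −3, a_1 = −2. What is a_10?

With companion matrix Q = [[1, 2], [1, 0]], [a_n, a_{n−1}]ᵀ = Q·[a_{n−1}, a_{n−2}]ᵀ, so [a_10, a_9]ᵀ = Q⁹·[a_1, a_0]ᵀ.
Q⁹ = [[341, 342], [171, 170]], giving [a_10, a_9]ᵀ = [[−1708], [−852]].

−1708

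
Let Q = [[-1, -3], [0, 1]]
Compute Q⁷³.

[[-1, -3], [0, 1]]

Q² = I (check: tr Q = 0 and det Q = -1), so Q⁷³ = Q since 73 is odd.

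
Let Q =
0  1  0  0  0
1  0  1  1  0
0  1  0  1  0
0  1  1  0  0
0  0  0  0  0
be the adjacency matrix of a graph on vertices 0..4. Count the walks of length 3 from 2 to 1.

4

The number of length-3 walks from vertex 2 to vertex 1 is entry (2,1) of Q³, where Q is the adjacency matrix.
Q² = [[1, 0, 1, 1, 0], [0, 3, 1, 1, 0], [1, 1, 2, 1, 0], [1, 1, 1, 2, 0], [0, 0, 0, 0, 0]]
Q³ = [[0, 3, 1, 1, 0], [3, 2, 4, 4, 0], [1, 4, 2, 3, 0], [1, 4, 3, 2, 0], [0, 0, 0, 0, 0]]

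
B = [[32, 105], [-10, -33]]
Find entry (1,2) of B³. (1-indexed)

735

tr B = -1 and det B = -6, so the characteristic polynomial is λ² − (-1)λ + (-6) with roots 2 and -3.
Eigenvectors give P = [[7, 3], [-2, -1]] with P⁻¹ = [[1, 3], [-2, -7]], and B = P·diag(2, -3)·P⁻¹.
Then B³ = P·diag(8, -27)·P⁻¹ = [[56, -81], [-16, 27]] · [[1, 3], [-2, -7]] = [[218, 735], [-70, -237]].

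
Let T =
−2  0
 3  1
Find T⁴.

[[16, 0], [−15, 1]]

tr T = −1 and det T = −2, so the characteristic polynomial is λ² − (−1)λ + (−2) with roots 1 and −2.
Eigenvectors give P = [[0, 1], [1, −1]] with P⁻¹ = [[1, 1], [1, 0]], and T = P·diag(1, −2)·P⁻¹.
Then T⁴ = P·diag(1, 16)·P⁻¹ = [[0, 16], [1, −16]] · [[1, 1], [1, 0]] = [[16, 0], [−15, 1]].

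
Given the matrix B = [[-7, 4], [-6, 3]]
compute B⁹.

[[-59047, 39364], [-59046, 39363]]

tr B = -4 and det B = 3, so the characteristic polynomial is λ² − (-4)λ + (3) with roots -1 and -3.
Eigenvectors give P = [[-2, 1], [-3, 1]] with P⁻¹ = [[1, -1], [3, -2]], and B = P·diag(-1, -3)·P⁻¹.
Then B⁹ = P·diag(-1, -19683)·P⁻¹ = [[2, -19683], [3, -19683]] · [[1, -1], [3, -2]] = [[-59047, 39364], [-59046, 39363]].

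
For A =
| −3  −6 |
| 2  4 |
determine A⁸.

A² = A (a projection; rank 1, trace 1), so A⁸ = A.

[[−3, −6], [2, 4]]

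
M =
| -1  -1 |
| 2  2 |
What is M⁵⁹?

M² = M (a projection; rank 1, trace 1), so M⁵⁹ = M.

[[-1, -1], [2, 2]]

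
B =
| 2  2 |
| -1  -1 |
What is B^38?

B² = B (a projection; rank 1, trace 1), so B^38 = B.

[[2, 2], [-1, -1]]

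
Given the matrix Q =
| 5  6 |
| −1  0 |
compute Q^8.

[[19171, 37830], [−6305, −12354]]

tr Q = 5 and det Q = 6, so the characteristic polynomial is λ² − (5)λ + (6) with roots 2 and 3.
Eigenvectors give P = [[−2, 3], [1, −1]] with P⁻¹ = [[1, 3], [1, 2]], and Q = P·diag(2, 3)·P⁻¹.
Then Q^8 = P·diag(256, 6561)·P⁻¹ = [[−512, 19683], [256, −6561]] · [[1, 3], [1, 2]] = [[19171, 37830], [−6305, −12354]].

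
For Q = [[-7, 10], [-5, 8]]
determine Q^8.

[[-6049, 12610], [-6305, 12866]]

tr Q = 1 and det Q = -6, so the characteristic polynomial is λ² − (1)λ + (-6) with roots -2 and 3.
Eigenvectors give P = [[-2, 1], [-1, 1]] with P⁻¹ = [[-1, 1], [-1, 2]], and Q = P·diag(-2, 3)·P⁻¹.
Then Q^8 = P·diag(256, 6561)·P⁻¹ = [[-512, 6561], [-256, 6561]] · [[-1, 1], [-1, 2]] = [[-6049, 12610], [-6305, 12866]].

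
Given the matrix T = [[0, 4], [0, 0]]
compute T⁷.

T is strictly triangular, hence nilpotent: T² = 0, so T⁷ = 0.

[[0, 0], [0, 0]]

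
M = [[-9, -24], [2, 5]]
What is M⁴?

[[321, 960], [-80, -239]]

tr M = -4 and det M = 3, so the characteristic polynomial is λ² − (-4)λ + (3) with roots -3 and -1.
Eigenvectors give P = [[-4, -3], [1, 1]] with P⁻¹ = [[-1, -3], [1, 4]], and M = P·diag(-3, -1)·P⁻¹.
Then M⁴ = P·diag(81, 1)·P⁻¹ = [[-324, -3], [81, 1]] · [[-1, -3], [1, 4]] = [[321, 960], [-80, -239]].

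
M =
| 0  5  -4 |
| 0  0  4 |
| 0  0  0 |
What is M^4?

[[0, 0, 0], [0, 0, 0], [0, 0, 0]]

M is strictly triangular, hence nilpotent: M^3 = 0, so M^4 = 0.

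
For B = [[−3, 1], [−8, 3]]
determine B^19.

[[−3, 1], [−8, 3]]

B² = I (check: tr B = 0 and det B = −1), so B^19 = B since 19 is odd.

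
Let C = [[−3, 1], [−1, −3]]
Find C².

[[8, −6], [6, 8]]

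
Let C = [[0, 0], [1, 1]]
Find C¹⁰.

[[0, 0], [1, 1]]

C² = C (a projection; rank 1, trace 1), so C¹⁰ = C.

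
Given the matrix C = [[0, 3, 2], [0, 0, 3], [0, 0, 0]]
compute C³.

C is strictly triangular, hence nilpotent: C³ = 0, so C³ = 0.

[[0, 0, 0], [0, 0, 0], [0, 0, 0]]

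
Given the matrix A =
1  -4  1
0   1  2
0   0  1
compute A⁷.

A = I + N where N = [[0, -4, 1], [0, 0, 2], [0, 0, 0]] is strictly upper-triangular, so N³ = 0.
(I + N)⁷ = I + 7·N + 21·N² = [[1, -28, -161], [0, 1, 14], [0, 0, 1]].

[[1, -28, -161], [0, 1, 14], [0, 0, 1]]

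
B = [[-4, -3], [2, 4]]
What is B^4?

[[100, 0], [0, 100]]

B^2 = [[10, 0], [0, 10]]
B^3 = [[-40, -30], [20, 40]]
B^4 = [[100, 0], [0, 100]]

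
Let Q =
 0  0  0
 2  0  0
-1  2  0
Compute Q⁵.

[[0, 0, 0], [0, 0, 0], [0, 0, 0]]

Q is strictly triangular, hence nilpotent: Q³ = 0, so Q⁵ = 0.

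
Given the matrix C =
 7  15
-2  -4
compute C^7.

tr C = 3 and det C = 2, so the characteristic polynomial is λ² − (3)λ + (2) with roots 1 and 2.
Eigenvectors give P = [[5, -3], [-2, 1]] with P⁻¹ = [[-1, -3], [-2, -5]], and C = P·diag(1, 2)·P⁻¹.
Then C^7 = P·diag(1, 128)·P⁻¹ = [[5, -384], [-2, 128]] · [[-1, -3], [-2, -5]] = [[763, 1905], [-254, -634]].

[[763, 1905], [-254, -634]]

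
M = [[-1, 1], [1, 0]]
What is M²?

[[2, -1], [-1, 1]]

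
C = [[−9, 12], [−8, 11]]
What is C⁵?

tr C = 2 and det C = −3, so the characteristic polynomial is λ² − (2)λ + (−3) with roots 3 and −1.
Eigenvectors give P = [[1, 3], [1, 2]] with P⁻¹ = [[−2, 3], [1, −1]], and C = P·diag(3, −1)·P⁻¹.
Then C⁵ = P·diag(243, −1)·P⁻¹ = [[243, −3], [243, −2]] · [[−2, 3], [1, −1]] = [[−489, 732], [−488, 731]].

[[−489, 732], [−488, 731]]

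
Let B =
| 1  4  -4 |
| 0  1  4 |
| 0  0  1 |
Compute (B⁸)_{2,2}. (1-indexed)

B = I + N where N = [[0, 4, -4], [0, 0, 4], [0, 0, 0]] is strictly upper-triangular, so N³ = 0.
(I + N)⁸ = I + 8·N + 28·N² = [[1, 32, 416], [0, 1, 32], [0, 0, 1]].

1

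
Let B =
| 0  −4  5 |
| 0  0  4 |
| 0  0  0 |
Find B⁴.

[[0, 0, 0], [0, 0, 0], [0, 0, 0]]

B is strictly triangular, hence nilpotent: B³ = 0, so B⁴ = 0.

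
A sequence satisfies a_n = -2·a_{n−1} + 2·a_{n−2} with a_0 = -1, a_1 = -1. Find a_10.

1792

With companion matrix C = [[-2, 2], [1, 0]], [a_n, a_{n−1}]ᵀ = C·[a_{n−1}, a_{n−2}]ᵀ, so [a_10, a_9]ᵀ = C^9·[a_1, a_0]ᵀ.
C^9 = [[-6688, 4896], [2448, -1792]], giving [a_10, a_9]ᵀ = [[1792], [-656]].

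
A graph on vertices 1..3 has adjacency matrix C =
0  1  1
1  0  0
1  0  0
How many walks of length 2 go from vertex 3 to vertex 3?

1

The number of length-2 walks from vertex 3 to vertex 3 is entry (3,3) of C^2, where C is the adjacency matrix.
C^2 = [[2, 0, 0], [0, 1, 1], [0, 1, 1]]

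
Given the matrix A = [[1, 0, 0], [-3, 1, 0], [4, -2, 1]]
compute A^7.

A = I + N where N = [[0, 0, 0], [-3, 0, 0], [4, -2, 0]] is strictly lower-triangular, so N^3 = 0.
(I + N)^7 = I + 7·N + 21·N^2 = [[1, 0, 0], [-21, 1, 0], [154, -14, 1]].

[[1, 0, 0], [-21, 1, 0], [154, -14, 1]]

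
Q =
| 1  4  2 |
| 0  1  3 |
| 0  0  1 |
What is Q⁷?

[[1, 28, 266], [0, 1, 21], [0, 0, 1]]

Q = I + N where N = [[0, 4, 2], [0, 0, 3], [0, 0, 0]] is strictly upper-triangular, so N³ = 0.
(I + N)⁷ = I + 7·N + 21·N² = [[1, 28, 266], [0, 1, 21], [0, 0, 1]].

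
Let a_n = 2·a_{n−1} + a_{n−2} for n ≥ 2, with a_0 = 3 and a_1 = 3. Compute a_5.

With companion matrix Q = [[2, 1], [1, 0]], [a_n, a_{n−1}]ᵀ = Q·[a_{n−1}, a_{n−2}]ᵀ, so [a_5, a_4]ᵀ = Q^4·[a_1, a_0]ᵀ.
Q^4 = [[29, 12], [12, 5]], giving [a_5, a_4]ᵀ = [[123], [51]].

123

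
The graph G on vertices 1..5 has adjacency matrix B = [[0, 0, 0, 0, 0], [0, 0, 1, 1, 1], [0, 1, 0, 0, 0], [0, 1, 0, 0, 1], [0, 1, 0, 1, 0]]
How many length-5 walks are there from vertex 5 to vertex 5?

The number of length-5 walks from vertex 5 to vertex 5 is entry (5,5) of B⁵, where B is the adjacency matrix.
B² = [[0, 0, 0, 0, 0], [0, 3, 0, 1, 1], [0, 0, 1, 1, 1], [0, 1, 1, 2, 1], [0, 1, 1, 1, 2]]
B³ = [[0, 0, 0, 0, 0], [0, 2, 3, 4, 4], [0, 3, 0, 1, 1], [0, 4, 1, 2, 3], [0, 4, 1, 3, 2]]
B⁴ = [[0, 0, 0, 0, 0], [0, 11, 2, 6, 6], [0, 2, 3, 4, 4], [0, 6, 4, 7, 6], [0, 6, 4, 6, 7]]
B⁵ = [[0, 0, 0, 0, 0], [0, 14, 11, 17, 17], [0, 11, 2, 6, 6], [0, 17, 6, 12, 13], [0, 17, 6, 13, 12]]

12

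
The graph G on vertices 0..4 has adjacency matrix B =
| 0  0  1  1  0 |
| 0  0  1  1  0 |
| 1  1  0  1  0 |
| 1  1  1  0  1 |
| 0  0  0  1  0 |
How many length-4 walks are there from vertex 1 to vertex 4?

The number of length-4 walks from vertex 1 to vertex 4 is entry (1,4) of B^4, where B is the adjacency matrix.
B^2 = [[2, 2, 1, 1, 1], [2, 2, 1, 1, 1], [1, 1, 3, 2, 1], [1, 1, 2, 4, 0], [1, 1, 1, 0, 1]]
B^3 = [[2, 2, 5, 6, 1], [2, 2, 5, 6, 1], [5, 5, 4, 6, 2], [6, 6, 6, 4, 4], [1, 1, 2, 4, 0]]
B^4 = [[11, 11, 10, 10, 6], [11, 11, 10, 10, 6], [10, 10, 16, 16, 6], [10, 10, 16, 22, 4], [6, 6, 6, 4, 4]]

6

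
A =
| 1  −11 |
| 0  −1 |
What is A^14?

[[1, 0], [0, 1]]

A² = I (check: tr A = 0 and det A = −1), so A^14 = I since 14 is even.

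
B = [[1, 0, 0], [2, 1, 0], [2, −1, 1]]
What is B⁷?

[[1, 0, 0], [14, 1, 0], [−28, −7, 1]]

B = I + N where N = [[0, 0, 0], [2, 0, 0], [2, −1, 0]] is strictly lower-triangular, so N³ = 0.
(I + N)⁷ = I + 7·N + 21·N² = [[1, 0, 0], [14, 1, 0], [−28, −7, 1]].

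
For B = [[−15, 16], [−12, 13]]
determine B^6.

tr B = −2 and det B = −3, so the characteristic polynomial is λ² − (−2)λ + (−3) with roots 1 and −3.
Eigenvectors give P = [[−1, −4], [−1, −3]] with P⁻¹ = [[3, −4], [−1, 1]], and B = P·diag(1, −3)·P⁻¹.
Then B^6 = P·diag(1, 729)·P⁻¹ = [[−1, −2916], [−1, −2187]] · [[3, −4], [−1, 1]] = [[2913, −2912], [2184, −2183]].

[[2913, −2912], [2184, −2183]]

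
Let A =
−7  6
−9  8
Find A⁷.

tr A = 1 and det A = −2, so the characteristic polynomial is λ² − (1)λ + (−2) with roots 2 and −1.
Eigenvectors give P = [[−2, 1], [−3, 1]] with P⁻¹ = [[1, −1], [3, −2]], and A = P·diag(2, −1)·P⁻¹.
Then A⁷ = P·diag(128, −1)·P⁻¹ = [[−256, −1], [−384, −1]] · [[1, −1], [3, −2]] = [[−259, 258], [−387, 386]].

[[−259, 258], [−387, 386]]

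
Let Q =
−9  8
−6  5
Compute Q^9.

tr Q = −4 and det Q = 3, so the characteristic polynomial is λ² − (−4)λ + (3) with roots −1 and −3.
Eigenvectors give P = [[1, 4], [1, 3]] with P⁻¹ = [[−3, 4], [1, −1]], and Q = P·diag(−1, −3)·P⁻¹.
Then Q^9 = P·diag(−1, −19683)·P⁻¹ = [[−1, −78732], [−1, −59049]] · [[−3, 4], [1, −1]] = [[−78729, 78728], [−59046, 59045]].

[[−78729, 78728], [−59046, 59045]]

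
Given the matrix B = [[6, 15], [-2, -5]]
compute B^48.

[[6, 15], [-2, -5]]

B² = B (a projection; rank 1, trace 1), so B^48 = B.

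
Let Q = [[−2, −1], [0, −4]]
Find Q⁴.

[[16, 120], [0, 256]]

Q² = [[4, 6], [0, 16]]
Q³ = [[−8, −28], [0, −64]]
Q⁴ = [[16, 120], [0, 256]]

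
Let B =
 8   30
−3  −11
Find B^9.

tr B = −3 and det B = 2, so the characteristic polynomial is λ² − (−3)λ + (2) with roots −2 and −1.
Eigenvectors give P = [[−3, 10], [1, −3]] with P⁻¹ = [[3, 10], [1, 3]], and B = P·diag(−2, −1)·P⁻¹.
Then B^9 = P·diag(−512, −1)·P⁻¹ = [[1536, −10], [−512, 3]] · [[3, 10], [1, 3]] = [[4598, 15330], [−1533, −5111]].

[[4598, 15330], [−1533, −5111]]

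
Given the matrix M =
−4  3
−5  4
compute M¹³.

[[−4, 3], [−5, 4]]

M² = I (check: tr M = 0 and det M = −1), so M¹³ = M since 13 is odd.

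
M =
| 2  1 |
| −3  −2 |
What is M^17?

[[2, 1], [−3, −2]]

M² = I (check: tr M = 0 and det M = −1), so M^17 = M since 17 is odd.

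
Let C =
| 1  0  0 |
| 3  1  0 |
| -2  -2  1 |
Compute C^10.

C = I + N where N = [[0, 0, 0], [3, 0, 0], [-2, -2, 0]] is strictly lower-triangular, so N^3 = 0.
(I + N)^10 = I + 10·N + 45·N^2 = [[1, 0, 0], [30, 1, 0], [-290, -20, 1]].

[[1, 0, 0], [30, 1, 0], [-290, -20, 1]]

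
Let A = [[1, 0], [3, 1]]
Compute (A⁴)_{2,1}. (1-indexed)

12

A = I + N where N = [[0, 0], [3, 0]] is strictly lower-triangular, so N² = 0.
(I + N)⁴ = I + 4·N = [[1, 0], [12, 1]].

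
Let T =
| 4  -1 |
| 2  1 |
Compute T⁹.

[[38854, -19171], [38342, -18659]]

tr T = 5 and det T = 6, so the characteristic polynomial is λ² − (5)λ + (6) with roots 2 and 3.
Eigenvectors give P = [[-1, 1], [-2, 1]] with P⁻¹ = [[1, -1], [2, -1]], and T = P·diag(2, 3)·P⁻¹.
Then T⁹ = P·diag(512, 19683)·P⁻¹ = [[-512, 19683], [-1024, 19683]] · [[1, -1], [2, -1]] = [[38854, -19171], [38342, -18659]].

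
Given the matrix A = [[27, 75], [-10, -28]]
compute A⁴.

tr A = -1 and det A = -6, so the characteristic polynomial is λ² − (-1)λ + (-6) with roots -3 and 2.
Eigenvectors give P = [[5, -3], [-2, 1]] with P⁻¹ = [[-1, -3], [-2, -5]], and A = P·diag(-3, 2)·P⁻¹.
Then A⁴ = P·diag(81, 16)·P⁻¹ = [[405, -48], [-162, 16]] · [[-1, -3], [-2, -5]] = [[-309, -975], [130, 406]].

[[-309, -975], [130, 406]]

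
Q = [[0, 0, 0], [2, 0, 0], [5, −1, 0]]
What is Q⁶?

[[0, 0, 0], [0, 0, 0], [0, 0, 0]]

Q is strictly triangular, hence nilpotent: Q³ = 0, so Q⁶ = 0.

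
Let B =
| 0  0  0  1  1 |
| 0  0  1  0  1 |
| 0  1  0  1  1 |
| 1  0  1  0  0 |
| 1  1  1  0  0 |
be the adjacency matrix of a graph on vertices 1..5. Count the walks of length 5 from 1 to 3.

10

The number of length-5 walks from vertex 1 to vertex 3 is entry (1,3) of B^5, where B is the adjacency matrix.
B^2 = [[2, 1, 2, 0, 0], [1, 2, 1, 1, 1], [2, 1, 3, 0, 1], [0, 1, 0, 2, 2], [0, 1, 1, 2, 3]]
B^3 = [[0, 2, 1, 4, 5], [2, 2, 4, 2, 4], [1, 4, 2, 5, 6], [4, 2, 5, 0, 1], [5, 4, 6, 1, 2]]
B^4 = [[9, 6, 11, 1, 3], [6, 8, 8, 6, 8], [11, 8, 15, 3, 7], [1, 6, 3, 9, 11], [3, 8, 7, 11, 15]]
B^5 = [[4, 14, 10, 20, 26], [14, 16, 22, 14, 22], [10, 22, 18, 26, 34], [20, 14, 26, 4, 10], [26, 22, 34, 10, 18]]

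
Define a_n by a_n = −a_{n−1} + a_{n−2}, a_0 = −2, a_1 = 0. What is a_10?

With companion matrix M = [[−1, 1], [1, 0]], [a_n, a_{n−1}]ᵀ = M·[a_{n−1}, a_{n−2}]ᵀ, so [a_10, a_9]ᵀ = M⁹·[a_1, a_0]ᵀ.
M⁹ = [[−55, 34], [34, −21]], giving [a_10, a_9]ᵀ = [[−68], [42]].

−68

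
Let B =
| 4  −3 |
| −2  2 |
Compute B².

[[22, −18], [−12, 10]]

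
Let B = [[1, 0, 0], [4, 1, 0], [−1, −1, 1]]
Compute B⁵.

B = I + N where N = [[0, 0, 0], [4, 0, 0], [−1, −1, 0]] is strictly lower-triangular, so N³ = 0.
(I + N)⁵ = I + 5·N + 10·N² = [[1, 0, 0], [20, 1, 0], [−45, −5, 1]].

[[1, 0, 0], [20, 1, 0], [−45, −5, 1]]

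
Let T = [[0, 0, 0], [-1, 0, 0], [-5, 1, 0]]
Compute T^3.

T is strictly triangular, hence nilpotent: T^3 = 0, so T^3 = 0.

[[0, 0, 0], [0, 0, 0], [0, 0, 0]]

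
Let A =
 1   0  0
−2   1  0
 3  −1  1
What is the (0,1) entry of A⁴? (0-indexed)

0

A = I + N where N = [[0, 0, 0], [−2, 0, 0], [3, −1, 0]] is strictly lower-triangular, so N³ = 0.
(I + N)⁴ = I + 4·N + 6·N² = [[1, 0, 0], [−8, 1, 0], [24, −4, 1]].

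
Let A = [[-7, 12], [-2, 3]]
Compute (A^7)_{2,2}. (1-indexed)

4371

tr A = -4 and det A = 3, so the characteristic polynomial is λ² − (-4)λ + (3) with roots -3 and -1.
Eigenvectors give P = [[3, -2], [1, -1]] with P⁻¹ = [[1, -2], [1, -3]], and A = P·diag(-3, -1)·P⁻¹.
Then A^7 = P·diag(-2187, -1)·P⁻¹ = [[-6561, 2], [-2187, 1]] · [[1, -2], [1, -3]] = [[-6559, 13116], [-2186, 4371]].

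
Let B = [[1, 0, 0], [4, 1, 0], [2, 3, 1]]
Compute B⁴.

B = I + N where N = [[0, 0, 0], [4, 0, 0], [2, 3, 0]] is strictly lower-triangular, so N³ = 0.
(I + N)⁴ = I + 4·N + 6·N² = [[1, 0, 0], [16, 1, 0], [80, 12, 1]].

[[1, 0, 0], [16, 1, 0], [80, 12, 1]]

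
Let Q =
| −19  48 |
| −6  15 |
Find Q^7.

[[−19675, 52464], [−6558, 17487]]

tr Q = −4 and det Q = 3, so the characteristic polynomial is λ² − (−4)λ + (3) with roots −1 and −3.
Eigenvectors give P = [[−8, 3], [−3, 1]] with P⁻¹ = [[1, −3], [3, −8]], and Q = P·diag(−1, −3)·P⁻¹.
Then Q^7 = P·diag(−1, −2187)·P⁻¹ = [[8, −6561], [3, −2187]] · [[1, −3], [3, −8]] = [[−19675, 52464], [−6558, 17487]].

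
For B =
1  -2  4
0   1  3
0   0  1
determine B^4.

[[1, -8, -20], [0, 1, 12], [0, 0, 1]]

B = I + N where N = [[0, -2, 4], [0, 0, 3], [0, 0, 0]] is strictly upper-triangular, so N^3 = 0.
(I + N)^4 = I + 4·N + 6·N^2 = [[1, -8, -20], [0, 1, 12], [0, 0, 1]].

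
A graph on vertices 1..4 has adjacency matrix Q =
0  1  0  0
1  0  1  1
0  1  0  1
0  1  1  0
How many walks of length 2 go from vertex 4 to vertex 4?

2

The number of length-2 walks from vertex 4 to vertex 4 is entry (4,4) of Q², where Q is the adjacency matrix.
Q² = [[1, 0, 1, 1], [0, 3, 1, 1], [1, 1, 2, 1], [1, 1, 1, 2]]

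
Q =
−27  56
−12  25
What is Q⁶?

[[5097, −10192], [2184, −4367]]

tr Q = −2 and det Q = −3, so the characteristic polynomial is λ² − (−2)λ + (−3) with roots 1 and −3.
Eigenvectors give P = [[2, −7], [1, −3]] with P⁻¹ = [[−3, 7], [−1, 2]], and Q = P·diag(1, −3)·P⁻¹.
Then Q⁶ = P·diag(1, 729)·P⁻¹ = [[2, −5103], [1, −2187]] · [[−3, 7], [−1, 2]] = [[5097, −10192], [2184, −4367]].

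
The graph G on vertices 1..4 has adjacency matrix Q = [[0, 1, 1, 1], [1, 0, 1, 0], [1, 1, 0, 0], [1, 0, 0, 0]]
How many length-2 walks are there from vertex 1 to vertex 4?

0

The number of length-2 walks from vertex 1 to vertex 4 is entry (1,4) of Q², where Q is the adjacency matrix.
Q² = [[3, 1, 1, 0], [1, 2, 1, 1], [1, 1, 2, 1], [0, 1, 1, 1]]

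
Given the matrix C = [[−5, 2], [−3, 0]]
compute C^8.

[[19171, −12610], [18915, −12354]]

tr C = −5 and det C = 6, so the characteristic polynomial is λ² − (−5)λ + (6) with roots −2 and −3.
Eigenvectors give P = [[2, −1], [3, −1]] with P⁻¹ = [[−1, 1], [−3, 2]], and C = P·diag(−2, −3)·P⁻¹.
Then C^8 = P·diag(256, 6561)·P⁻¹ = [[512, −6561], [768, −6561]] · [[−1, 1], [−3, 2]] = [[19171, −12610], [18915, −12354]].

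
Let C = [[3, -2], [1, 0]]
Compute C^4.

[[31, -30], [15, -14]]

tr C = 3 and det C = 2, so the characteristic polynomial is λ² − (3)λ + (2) with roots 2 and 1.
Eigenvectors give P = [[2, -1], [1, -1]] with P⁻¹ = [[1, -1], [1, -2]], and C = P·diag(2, 1)·P⁻¹.
Then C^4 = P·diag(16, 1)·P⁻¹ = [[32, -1], [16, -1]] · [[1, -1], [1, -2]] = [[31, -30], [15, -14]].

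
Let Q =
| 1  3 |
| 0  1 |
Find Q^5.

Q = I + N where N = [[0, 3], [0, 0]] is strictly upper-triangular, so N^2 = 0.
(I + N)^5 = I + 5·N = [[1, 15], [0, 1]].

[[1, 15], [0, 1]]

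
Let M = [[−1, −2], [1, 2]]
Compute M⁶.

M² = M (a projection; rank 1, trace 1), so M⁶ = M.

[[−1, −2], [1, 2]]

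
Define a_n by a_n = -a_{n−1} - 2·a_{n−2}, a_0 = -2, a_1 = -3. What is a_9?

63

With companion matrix T = [[-1, -2], [1, 0]], [a_n, a_{n−1}]ᵀ = T·[a_{n−1}, a_{n−2}]ᵀ, so [a_9, a_8]ᵀ = T⁸·[a_1, a_0]ᵀ.
T⁸ = [[-17, -6], [3, -14]], giving [a_9, a_8]ᵀ = [[63], [19]].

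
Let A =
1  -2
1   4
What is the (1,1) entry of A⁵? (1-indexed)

-179

tr A = 5 and det A = 6, so the characteristic polynomial is λ² − (5)λ + (6) with roots 3 and 2.
Eigenvectors give P = [[1, 2], [-1, -1]] with P⁻¹ = [[-1, -2], [1, 1]], and A = P·diag(3, 2)·P⁻¹.
Then A⁵ = P·diag(243, 32)·P⁻¹ = [[243, 64], [-243, -32]] · [[-1, -2], [1, 1]] = [[-179, -422], [211, 454]].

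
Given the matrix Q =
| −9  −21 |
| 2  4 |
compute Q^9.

[[−134709, −402591], [38342, 114514]]

tr Q = −5 and det Q = 6, so the characteristic polynomial is λ² − (−5)λ + (6) with roots −2 and −3.
Eigenvectors give P = [[−3, −7], [1, 2]] with P⁻¹ = [[2, 7], [−1, −3]], and Q = P·diag(−2, −3)·P⁻¹.
Then Q^9 = P·diag(−512, −19683)·P⁻¹ = [[1536, 137781], [−512, −39366]] · [[2, 7], [−1, −3]] = [[−134709, −402591], [38342, 114514]].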